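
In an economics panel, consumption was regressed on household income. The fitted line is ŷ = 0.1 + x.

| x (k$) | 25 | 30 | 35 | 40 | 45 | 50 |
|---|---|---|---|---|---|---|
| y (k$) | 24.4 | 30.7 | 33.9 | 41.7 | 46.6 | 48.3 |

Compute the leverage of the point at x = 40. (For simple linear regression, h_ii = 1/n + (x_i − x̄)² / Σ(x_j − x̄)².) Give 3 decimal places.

h = 0.181

x̄ = (25 + 30 + 35 + 40 + 45 + 50)/6 = 37.5
Σ(x − x̄)² = 156.25 + 56.25 + 6.25 + 6.25 + 56.25 + 156.25 = 437.5
h = 1/6 + (2.5)²/437.5 = 0.166667 + 0.0142857 = 0.181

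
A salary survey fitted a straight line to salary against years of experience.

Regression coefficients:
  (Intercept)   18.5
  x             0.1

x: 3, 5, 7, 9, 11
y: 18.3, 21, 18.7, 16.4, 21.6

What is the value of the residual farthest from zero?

r = -3

x=3: ŷ = 18.5 + 0.1·3 = 18.8; r = 18.3 − 18.8 = -0.5
x=5: ŷ = 18.5 + 0.1·5 = 19; r = 21 − 19 = 2
x=7: ŷ = 18.5 + 0.1·7 = 19.2; r = 18.7 − 19.2 = -0.5
x=9: ŷ = 18.5 + 0.1·9 = 19.4; r = 16.4 − 19.4 = -3
x=11: ŷ = 18.5 + 0.1·11 = 19.6; r = 21.6 − 19.6 = 2
Largest |r| is 3 at x = 9, residual -3.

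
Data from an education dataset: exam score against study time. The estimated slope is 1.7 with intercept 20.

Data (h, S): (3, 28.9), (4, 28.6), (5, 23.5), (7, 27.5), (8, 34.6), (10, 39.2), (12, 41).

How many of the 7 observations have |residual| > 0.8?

h=3: ŷ = 20 + 1.7·3 = 25.1; e = 28.9 − 25.1 = 3.8
h=4: ŷ = 20 + 1.7·4 = 26.8; e = 28.6 − 26.8 = 1.8
h=5: ŷ = 20 + 1.7·5 = 28.5; e = 23.5 − 28.5 = -5
h=7: ŷ = 20 + 1.7·7 = 31.9; e = 27.5 − 31.9 = -4.4
h=8: ŷ = 20 + 1.7·8 = 33.6; e = 34.6 − 33.6 = 1
h=10: ŷ = 20 + 1.7·10 = 37; e = 39.2 − 37 = 2.2
h=12: ŷ = 20 + 1.7·12 = 40.4; e = 41 − 40.4 = 0.6
|e| > 0.8: h=3 (|e|=3.8), h=4 (|e|=1.8), h=5 (|e|=5), h=7 (|e|=4.4), h=8 (|e|=1), h=10 (|e|=2.2) → 6

6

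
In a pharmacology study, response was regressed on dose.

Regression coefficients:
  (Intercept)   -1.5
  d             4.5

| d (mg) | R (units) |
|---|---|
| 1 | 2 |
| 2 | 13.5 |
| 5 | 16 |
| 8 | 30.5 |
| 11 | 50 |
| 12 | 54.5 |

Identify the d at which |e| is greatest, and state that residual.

d = 2, e = 6

d=1: ŷ = -1.5 + 4.5·1 = 3; e = 2 − 3 = -1
d=2: ŷ = -1.5 + 4.5·2 = 7.5; e = 13.5 − 7.5 = 6
d=5: ŷ = -1.5 + 4.5·5 = 21; e = 16 − 21 = -5
d=8: ŷ = -1.5 + 4.5·8 = 34.5; e = 30.5 − 34.5 = -4
d=11: ŷ = -1.5 + 4.5·11 = 48; e = 50 − 48 = 2
d=12: ŷ = -1.5 + 4.5·12 = 52.5; e = 54.5 − 52.5 = 2
Largest |e| is 6 at d = 2, residual 6.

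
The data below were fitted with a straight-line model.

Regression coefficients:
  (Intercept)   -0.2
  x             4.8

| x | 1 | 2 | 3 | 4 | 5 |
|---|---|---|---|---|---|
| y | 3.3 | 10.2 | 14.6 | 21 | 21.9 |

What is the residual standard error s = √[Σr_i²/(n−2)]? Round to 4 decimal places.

x=1: ŷ = -0.2 + 4.8·1 = 4.6; r = 3.3 − 4.6 = -1.3
x=2: ŷ = -0.2 + 4.8·2 = 9.4; r = 10.2 − 9.4 = 0.8
x=3: ŷ = -0.2 + 4.8·3 = 14.2; r = 14.6 − 14.2 = 0.4
x=4: ŷ = -0.2 + 4.8·4 = 19; r = 21 − 19 = 2
x=5: ŷ = -0.2 + 4.8·5 = 23.8; r = 21.9 − 23.8 = -1.9
SSE = 1.69 + 0.64 + 0.16 + 4 + 3.61 = 10.1
s = √(10.1/3) = √3.36667 ≈ 1.8348

s = 1.8348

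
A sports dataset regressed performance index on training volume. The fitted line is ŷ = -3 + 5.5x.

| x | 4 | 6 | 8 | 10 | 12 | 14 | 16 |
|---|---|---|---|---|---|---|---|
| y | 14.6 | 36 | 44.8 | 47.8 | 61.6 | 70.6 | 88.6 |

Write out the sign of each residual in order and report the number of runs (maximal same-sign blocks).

x=4: ŷ = -3 + 5.5·4 = 19; e = 14.6 − 19 = -4.4
x=6: ŷ = -3 + 5.5·6 = 30; e = 36 − 30 = 6
x=8: ŷ = -3 + 5.5·8 = 41; e = 44.8 − 41 = 3.8
x=10: ŷ = -3 + 5.5·10 = 52; e = 47.8 − 52 = -4.2
x=12: ŷ = -3 + 5.5·12 = 63; e = 61.6 − 63 = -1.4
x=14: ŷ = -3 + 5.5·14 = 74; e = 70.6 − 74 = -3.4
x=16: ŷ = -3 + 5.5·16 = 85; e = 88.6 − 85 = 3.6
Signs: − + + − − − +
Runs: −×1, +×2, −×3, +×1 → 4

4 runs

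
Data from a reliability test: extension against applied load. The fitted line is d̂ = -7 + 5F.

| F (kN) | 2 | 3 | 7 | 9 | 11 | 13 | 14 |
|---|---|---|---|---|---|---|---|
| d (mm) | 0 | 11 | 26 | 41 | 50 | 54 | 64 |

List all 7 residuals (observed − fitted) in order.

F=2: d̂ = -7 + 5·2 = 3; e = 0 − 3 = -3
F=3: d̂ = -7 + 5·3 = 8; e = 11 − 8 = 3
F=7: d̂ = -7 + 5·7 = 28; e = 26 − 28 = -2
F=9: d̂ = -7 + 5·9 = 38; e = 41 − 38 = 3
F=11: d̂ = -7 + 5·11 = 48; e = 50 − 48 = 2
F=13: d̂ = -7 + 5·13 = 58; e = 54 − 58 = -4
F=14: d̂ = -7 + 5·14 = 63; e = 64 − 63 = 1

-3, 3, -2, 3, 2, -4, 1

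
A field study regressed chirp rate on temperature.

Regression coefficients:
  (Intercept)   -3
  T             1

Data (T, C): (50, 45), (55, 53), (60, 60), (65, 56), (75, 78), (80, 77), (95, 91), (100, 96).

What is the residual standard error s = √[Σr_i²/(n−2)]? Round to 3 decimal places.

s = 3.830

T=50: ŷ = -3 + 50 = 47; r = 45 − 47 = -2
T=55: ŷ = -3 + 55 = 52; r = 53 − 52 = 1
T=60: ŷ = -3 + 60 = 57; r = 60 − 57 = 3
T=65: ŷ = -3 + 65 = 62; r = 56 − 62 = -6
T=75: ŷ = -3 + 75 = 72; r = 78 − 72 = 6
T=80: ŷ = -3 + 80 = 77; r = 77 − 77 = 0
T=95: ŷ = -3 + 95 = 92; r = 91 − 92 = -1
T=100: ŷ = -3 + 100 = 97; r = 96 − 97 = -1
SSE = 4 + 1 + 9 + 36 + 36 + 0 + 1 + 1 = 88
s = √(88/6) = √14.6667 ≈ 3.830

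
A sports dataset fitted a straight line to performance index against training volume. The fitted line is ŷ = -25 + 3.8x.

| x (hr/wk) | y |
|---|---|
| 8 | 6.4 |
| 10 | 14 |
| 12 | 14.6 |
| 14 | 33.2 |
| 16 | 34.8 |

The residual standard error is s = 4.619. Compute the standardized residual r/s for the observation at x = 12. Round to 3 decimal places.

ŷ = -25 + 3.8·12 = 20.6
r = 14.6 − 20.6 = -6
r/s = -6 / 4.619 = -1.299

-1.299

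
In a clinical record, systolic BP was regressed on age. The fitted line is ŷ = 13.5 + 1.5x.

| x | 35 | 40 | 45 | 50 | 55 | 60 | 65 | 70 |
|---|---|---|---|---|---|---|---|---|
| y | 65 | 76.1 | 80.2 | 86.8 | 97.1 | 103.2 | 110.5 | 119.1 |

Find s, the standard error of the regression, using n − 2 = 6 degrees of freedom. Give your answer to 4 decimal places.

x=35: ŷ = 13.5 + 1.5·35 = 66; r = 65 − 66 = -1
x=40: ŷ = 13.5 + 1.5·40 = 73.5; r = 76.1 − 73.5 = 2.6
x=45: ŷ = 13.5 + 1.5·45 = 81; r = 80.2 − 81 = -0.8
x=50: ŷ = 13.5 + 1.5·50 = 88.5; r = 86.8 − 88.5 = -1.7
x=55: ŷ = 13.5 + 1.5·55 = 96; r = 97.1 − 96 = 1.1
x=60: ŷ = 13.5 + 1.5·60 = 103.5; r = 103.2 − 103.5 = -0.3
x=65: ŷ = 13.5 + 1.5·65 = 111; r = 110.5 − 111 = -0.5
x=70: ŷ = 13.5 + 1.5·70 = 118.5; r = 119.1 − 118.5 = 0.6
SSE = 1 + 6.76 + 0.64 + 2.89 + 1.21 + 0.09 + 0.25 + 0.36 = 13.2
s = √(13.2/6) = √2.2 ≈ 1.4832

s = 1.4832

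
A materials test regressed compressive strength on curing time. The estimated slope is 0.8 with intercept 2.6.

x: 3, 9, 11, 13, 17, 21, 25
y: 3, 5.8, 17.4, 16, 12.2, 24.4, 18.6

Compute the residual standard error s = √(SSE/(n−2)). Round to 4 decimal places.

x=3: ŷ = 2.6 + 0.8·3 = 5; e = 3 − 5 = -2
x=9: ŷ = 2.6 + 0.8·9 = 9.8; e = 5.8 − 9.8 = -4
x=11: ŷ = 2.6 + 0.8·11 = 11.4; e = 17.4 − 11.4 = 6
x=13: ŷ = 2.6 + 0.8·13 = 13; e = 16 − 13 = 3
x=17: ŷ = 2.6 + 0.8·17 = 16.2; e = 12.2 − 16.2 = -4
x=21: ŷ = 2.6 + 0.8·21 = 19.4; e = 24.4 − 19.4 = 5
x=25: ŷ = 2.6 + 0.8·25 = 22.6; e = 18.6 − 22.6 = -4
SSE = 4 + 16 + 36 + 9 + 16 + 25 + 16 = 122
s = √(122/5) = √24.4 ≈ 4.9396

s = 4.9396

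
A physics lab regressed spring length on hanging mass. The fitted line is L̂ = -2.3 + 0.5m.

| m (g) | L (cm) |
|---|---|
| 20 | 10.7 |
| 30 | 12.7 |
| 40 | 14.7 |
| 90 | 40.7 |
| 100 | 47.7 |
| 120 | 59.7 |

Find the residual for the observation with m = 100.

r = 0

L̂ = -2.3 + 0.5·100 = 47.7
r = 47.7 − 47.7 = 0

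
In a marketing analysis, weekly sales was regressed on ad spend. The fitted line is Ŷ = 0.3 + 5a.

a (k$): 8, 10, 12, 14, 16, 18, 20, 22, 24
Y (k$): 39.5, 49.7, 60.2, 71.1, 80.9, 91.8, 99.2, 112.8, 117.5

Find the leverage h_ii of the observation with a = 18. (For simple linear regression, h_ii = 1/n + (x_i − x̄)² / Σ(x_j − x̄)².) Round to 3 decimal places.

ā = (8 + 10 + 12 + 14 + 16 + 18 + 20 + 22 + 24)/9 = 16
Σ(a − ā)² = 64 + 36 + 16 + 4 + 0 + 4 + 16 + 36 + 64 = 240
h = 1/9 + (2)²/240 = 0.111111 + 0.0166667 = 0.128

h = 0.128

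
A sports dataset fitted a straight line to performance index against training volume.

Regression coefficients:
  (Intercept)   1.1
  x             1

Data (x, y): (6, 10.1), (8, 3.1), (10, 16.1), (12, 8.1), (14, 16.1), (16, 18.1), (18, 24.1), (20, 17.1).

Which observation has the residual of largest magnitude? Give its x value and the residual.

x = 8, r = -6

x=6: ŷ = 1.1 + 6 = 7.1; r = 10.1 − 7.1 = 3
x=8: ŷ = 1.1 + 8 = 9.1; r = 3.1 − 9.1 = -6
x=10: ŷ = 1.1 + 10 = 11.1; r = 16.1 − 11.1 = 5
x=12: ŷ = 1.1 + 12 = 13.1; r = 8.1 − 13.1 = -5
x=14: ŷ = 1.1 + 14 = 15.1; r = 16.1 − 15.1 = 1
x=16: ŷ = 1.1 + 16 = 17.1; r = 18.1 − 17.1 = 1
x=18: ŷ = 1.1 + 18 = 19.1; r = 24.1 − 19.1 = 5
x=20: ŷ = 1.1 + 20 = 21.1; r = 17.1 − 21.1 = -4
Largest |r| is 6 at x = 8, residual -6.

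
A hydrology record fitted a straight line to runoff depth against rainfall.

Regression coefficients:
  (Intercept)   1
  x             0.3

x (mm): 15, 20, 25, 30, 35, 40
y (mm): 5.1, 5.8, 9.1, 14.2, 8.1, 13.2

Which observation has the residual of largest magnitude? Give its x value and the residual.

x = 30, e = 4.2

x=15: ŷ = 1 + 0.3·15 = 5.5; e = 5.1 − 5.5 = -0.4
x=20: ŷ = 1 + 0.3·20 = 7; e = 5.8 − 7 = -1.2
x=25: ŷ = 1 + 0.3·25 = 8.5; e = 9.1 − 8.5 = 0.6
x=30: ŷ = 1 + 0.3·30 = 10; e = 14.2 − 10 = 4.2
x=35: ŷ = 1 + 0.3·35 = 11.5; e = 8.1 − 11.5 = -3.4
x=40: ŷ = 1 + 0.3·40 = 13; e = 13.2 − 13 = 0.2
Largest |e| is 4.2 at x = 30, residual 4.2.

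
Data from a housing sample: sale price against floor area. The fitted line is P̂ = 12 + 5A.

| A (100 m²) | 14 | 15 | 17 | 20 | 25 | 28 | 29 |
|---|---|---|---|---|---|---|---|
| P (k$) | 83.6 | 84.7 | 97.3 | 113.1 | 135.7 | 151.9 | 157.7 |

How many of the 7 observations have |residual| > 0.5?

A=14: P̂ = 12 + 5·14 = 82; r = 83.6 − 82 = 1.6
A=15: P̂ = 12 + 5·15 = 87; r = 84.7 − 87 = -2.3
A=17: P̂ = 12 + 5·17 = 97; r = 97.3 − 97 = 0.3
A=20: P̂ = 12 + 5·20 = 112; r = 113.1 − 112 = 1.1
A=25: P̂ = 12 + 5·25 = 137; r = 135.7 − 137 = -1.3
A=28: P̂ = 12 + 5·28 = 152; r = 151.9 − 152 = -0.1
A=29: P̂ = 12 + 5·29 = 157; r = 157.7 − 157 = 0.7
|r| > 0.5: A=14 (|r|=1.6), A=15 (|r|=2.3), A=20 (|r|=1.1), A=25 (|r|=1.3), A=29 (|r|=0.7) → 5

5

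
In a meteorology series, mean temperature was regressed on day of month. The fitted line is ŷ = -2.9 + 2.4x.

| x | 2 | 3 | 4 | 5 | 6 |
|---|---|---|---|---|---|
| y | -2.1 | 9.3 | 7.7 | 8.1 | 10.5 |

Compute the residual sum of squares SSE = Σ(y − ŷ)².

SSE = 44

x=2: ŷ = -2.9 + 2.4·2 = 1.9; r = -2.1 − 1.9 = -4
x=3: ŷ = -2.9 + 2.4·3 = 4.3; r = 9.3 − 4.3 = 5
x=4: ŷ = -2.9 + 2.4·4 = 6.7; r = 7.7 − 6.7 = 1
x=5: ŷ = -2.9 + 2.4·5 = 9.1; r = 8.1 − 9.1 = -1
x=6: ŷ = -2.9 + 2.4·6 = 11.5; r = 10.5 − 11.5 = -1
SSE = 16 + 25 + 1 + 1 + 1 = 44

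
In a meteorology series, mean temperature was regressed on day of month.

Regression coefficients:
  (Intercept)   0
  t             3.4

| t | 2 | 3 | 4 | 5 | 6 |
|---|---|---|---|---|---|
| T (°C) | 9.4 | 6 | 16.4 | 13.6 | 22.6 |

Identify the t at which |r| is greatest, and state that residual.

t=2: T̂ = 3.4·2 = 6.8; r = 9.4 − 6.8 = 2.6
t=3: T̂ = 3.4·3 = 10.2; r = 6 − 10.2 = -4.2
t=4: T̂ = 3.4·4 = 13.6; r = 16.4 − 13.6 = 2.8
t=5: T̂ = 3.4·5 = 17; r = 13.6 − 17 = -3.4
t=6: T̂ = 3.4·6 = 20.4; r = 22.6 − 20.4 = 2.2
Largest |r| is 4.2 at t = 3, residual -4.2.

t = 3, r = -4.2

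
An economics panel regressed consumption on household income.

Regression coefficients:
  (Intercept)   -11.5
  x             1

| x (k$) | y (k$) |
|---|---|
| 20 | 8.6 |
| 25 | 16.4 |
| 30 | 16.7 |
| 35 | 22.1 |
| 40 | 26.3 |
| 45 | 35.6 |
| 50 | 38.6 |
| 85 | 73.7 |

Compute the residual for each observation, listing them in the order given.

0.1, 2.9, -1.8, -1.4, -2.2, 2.1, 0.1, 0.2

x=20: ŷ = -11.5 + 20 = 8.5; e = 8.6 − 8.5 = 0.1
x=25: ŷ = -11.5 + 25 = 13.5; e = 16.4 − 13.5 = 2.9
x=30: ŷ = -11.5 + 30 = 18.5; e = 16.7 − 18.5 = -1.8
x=35: ŷ = -11.5 + 35 = 23.5; e = 22.1 − 23.5 = -1.4
x=40: ŷ = -11.5 + 40 = 28.5; e = 26.3 − 28.5 = -2.2
x=45: ŷ = -11.5 + 45 = 33.5; e = 35.6 − 33.5 = 2.1
x=50: ŷ = -11.5 + 50 = 38.5; e = 38.6 − 38.5 = 0.1
x=85: ŷ = -11.5 + 85 = 73.5; e = 73.7 − 73.5 = 0.2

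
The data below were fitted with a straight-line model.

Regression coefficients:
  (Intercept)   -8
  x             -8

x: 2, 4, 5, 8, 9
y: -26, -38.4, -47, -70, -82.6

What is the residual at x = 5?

r = 1

ŷ = -8 − 8·5 = -48
r = -47 − (-48) = 1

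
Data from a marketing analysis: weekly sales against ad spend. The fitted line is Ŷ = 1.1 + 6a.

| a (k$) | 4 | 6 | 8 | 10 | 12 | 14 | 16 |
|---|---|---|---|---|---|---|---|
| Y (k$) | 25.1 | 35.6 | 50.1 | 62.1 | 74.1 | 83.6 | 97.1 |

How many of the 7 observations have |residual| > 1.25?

2

a=4: Ŷ = 1.1 + 6·4 = 25.1; e = 25.1 − 25.1 = 0
a=6: Ŷ = 1.1 + 6·6 = 37.1; e = 35.6 − 37.1 = -1.5
a=8: Ŷ = 1.1 + 6·8 = 49.1; e = 50.1 − 49.1 = 1
a=10: Ŷ = 1.1 + 6·10 = 61.1; e = 62.1 − 61.1 = 1
a=12: Ŷ = 1.1 + 6·12 = 73.1; e = 74.1 − 73.1 = 1
a=14: Ŷ = 1.1 + 6·14 = 85.1; e = 83.6 − 85.1 = -1.5
a=16: Ŷ = 1.1 + 6·16 = 97.1; e = 97.1 − 97.1 = 0
|e| > 1.25: a=6 (|e|=1.5), a=14 (|e|=1.5) → 2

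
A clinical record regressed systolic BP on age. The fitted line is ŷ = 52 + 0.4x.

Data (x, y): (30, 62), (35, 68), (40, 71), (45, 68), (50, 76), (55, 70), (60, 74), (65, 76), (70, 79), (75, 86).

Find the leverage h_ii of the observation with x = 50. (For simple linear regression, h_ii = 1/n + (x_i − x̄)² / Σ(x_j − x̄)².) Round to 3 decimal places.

h = 0.103

x̄ = (30 + 35 + 40 + 45 + 50 + 55 + 60 + 65 + 70 + 75)/10 = 52.5
Σ(x − x̄)² = 506.25 + 306.25 + 156.25 + 56.25 + 6.25 + 6.25 + 56.25 + 156.25 + 306.25 + 506.25 = 2062.5
h = 1/10 + (-2.5)²/2062.5 = 0.1 + 0.0030303 = 0.103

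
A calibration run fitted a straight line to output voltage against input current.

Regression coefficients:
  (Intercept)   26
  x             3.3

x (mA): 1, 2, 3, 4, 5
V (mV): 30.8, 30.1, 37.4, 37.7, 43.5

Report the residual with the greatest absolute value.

x=1: ŷ = 26 + 3.3·1 = 29.3; r = 30.8 − 29.3 = 1.5
x=2: ŷ = 26 + 3.3·2 = 32.6; r = 30.1 − 32.6 = -2.5
x=3: ŷ = 26 + 3.3·3 = 35.9; r = 37.4 − 35.9 = 1.5
x=4: ŷ = 26 + 3.3·4 = 39.2; r = 37.7 − 39.2 = -1.5
x=5: ŷ = 26 + 3.3·5 = 42.5; r = 43.5 − 42.5 = 1
Largest |r| is 2.5 at x = 2, residual -2.5.

r = -2.5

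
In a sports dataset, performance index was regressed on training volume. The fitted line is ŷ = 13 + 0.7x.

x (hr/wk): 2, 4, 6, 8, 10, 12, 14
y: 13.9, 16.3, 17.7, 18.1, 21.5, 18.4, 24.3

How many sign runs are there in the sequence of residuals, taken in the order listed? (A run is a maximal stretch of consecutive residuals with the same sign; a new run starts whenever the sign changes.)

6 runs

x=2: ŷ = 13 + 0.7·2 = 14.4; r = 13.9 − 14.4 = -0.5
x=4: ŷ = 13 + 0.7·4 = 15.8; r = 16.3 − 15.8 = 0.5
x=6: ŷ = 13 + 0.7·6 = 17.2; r = 17.7 − 17.2 = 0.5
x=8: ŷ = 13 + 0.7·8 = 18.6; r = 18.1 − 18.6 = -0.5
x=10: ŷ = 13 + 0.7·10 = 20; r = 21.5 − 20 = 1.5
x=12: ŷ = 13 + 0.7·12 = 21.4; r = 18.4 − 21.4 = -3
x=14: ŷ = 13 + 0.7·14 = 22.8; r = 24.3 − 22.8 = 1.5
Signs: − + + − + − +
Runs: −×1, +×2, −×1, +×1, −×1, +×1 → 6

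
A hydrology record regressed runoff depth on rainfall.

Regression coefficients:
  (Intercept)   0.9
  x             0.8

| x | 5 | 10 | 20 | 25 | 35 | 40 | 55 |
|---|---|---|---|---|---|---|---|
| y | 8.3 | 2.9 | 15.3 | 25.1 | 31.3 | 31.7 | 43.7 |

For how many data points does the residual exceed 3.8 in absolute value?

x=5: ŷ = 0.9 + 0.8·5 = 4.9; e = 8.3 − 4.9 = 3.4
x=10: ŷ = 0.9 + 0.8·10 = 8.9; e = 2.9 − 8.9 = -6
x=20: ŷ = 0.9 + 0.8·20 = 16.9; e = 15.3 − 16.9 = -1.6
x=25: ŷ = 0.9 + 0.8·25 = 20.9; e = 25.1 − 20.9 = 4.2
x=35: ŷ = 0.9 + 0.8·35 = 28.9; e = 31.3 − 28.9 = 2.4
x=40: ŷ = 0.9 + 0.8·40 = 32.9; e = 31.7 − 32.9 = -1.2
x=55: ŷ = 0.9 + 0.8·55 = 44.9; e = 43.7 − 44.9 = -1.2
|e| > 3.8: x=10 (|e|=6), x=25 (|e|=4.2) → 2

2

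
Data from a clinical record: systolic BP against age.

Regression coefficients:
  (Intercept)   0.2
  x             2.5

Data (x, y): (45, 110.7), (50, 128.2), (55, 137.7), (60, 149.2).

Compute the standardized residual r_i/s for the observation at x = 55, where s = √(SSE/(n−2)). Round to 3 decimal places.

0.000

x=45: ŷ = 0.2 + 2.5·45 = 112.7; r = 110.7 − 112.7 = -2
x=50: ŷ = 0.2 + 2.5·50 = 125.2; r = 128.2 − 125.2 = 3
x=55: ŷ = 0.2 + 2.5·55 = 137.7; r = 137.7 − 137.7 = 0
x=60: ŷ = 0.2 + 2.5·60 = 150.2; r = 149.2 − 150.2 = -1
SSE = 4 + 9 + 0 + 1 = 14
s = √(14/2) = 2.64575
r/s = 0 / 2.64575 = 0.000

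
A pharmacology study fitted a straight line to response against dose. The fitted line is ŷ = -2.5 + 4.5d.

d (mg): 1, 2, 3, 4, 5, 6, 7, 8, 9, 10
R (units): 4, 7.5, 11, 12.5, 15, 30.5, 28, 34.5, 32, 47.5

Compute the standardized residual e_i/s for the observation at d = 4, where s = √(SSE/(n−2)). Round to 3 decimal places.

d=1: ŷ = -2.5 + 4.5·1 = 2; e = 4 − 2 = 2
d=2: ŷ = -2.5 + 4.5·2 = 6.5; e = 7.5 − 6.5 = 1
d=3: ŷ = -2.5 + 4.5·3 = 11; e = 11 − 11 = 0
d=4: ŷ = -2.5 + 4.5·4 = 15.5; e = 12.5 − 15.5 = -3
d=5: ŷ = -2.5 + 4.5·5 = 20; e = 15 − 20 = -5
d=6: ŷ = -2.5 + 4.5·6 = 24.5; e = 30.5 − 24.5 = 6
d=7: ŷ = -2.5 + 4.5·7 = 29; e = 28 − 29 = -1
d=8: ŷ = -2.5 + 4.5·8 = 33.5; e = 34.5 − 33.5 = 1
d=9: ŷ = -2.5 + 4.5·9 = 38; e = 32 − 38 = -6
d=10: ŷ = -2.5 + 4.5·10 = 42.5; e = 47.5 − 42.5 = 5
SSE = 4 + 1 + 0 + 9 + 25 + 36 + 1 + 1 + 36 + 25 = 138
s = √(138/8) = 4.15331
e/s = -3 / 4.15331 = -0.722

-0.722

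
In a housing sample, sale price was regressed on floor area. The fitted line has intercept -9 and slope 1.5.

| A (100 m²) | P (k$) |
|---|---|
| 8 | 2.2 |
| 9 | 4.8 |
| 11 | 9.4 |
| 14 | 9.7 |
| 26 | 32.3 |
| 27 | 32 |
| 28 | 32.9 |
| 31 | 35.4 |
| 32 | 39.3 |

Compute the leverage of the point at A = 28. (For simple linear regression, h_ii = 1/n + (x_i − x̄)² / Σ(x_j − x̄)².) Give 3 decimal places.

h = 0.179

Ā = (8 + 9 + 11 + 14 + 26 + 27 + 28 + 31 + 32)/9 = 20.6667
Σ(A − Ā)² = 160.444 + 136.111 + 93.4444 + 44.4444 + 28.4444 + 40.1111 + 53.7778 + 106.778 + 128.444 = 792
h = 1/9 + (7.33333)²/792 = 0.111111 + 0.0679012 = 0.179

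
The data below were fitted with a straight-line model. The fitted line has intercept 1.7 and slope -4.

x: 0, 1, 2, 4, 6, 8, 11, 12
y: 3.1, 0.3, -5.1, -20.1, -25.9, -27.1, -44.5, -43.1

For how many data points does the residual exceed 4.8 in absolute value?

1

x=0: ŷ = 1.7 − 4·0 = 1.7; e = 3.1 − 1.7 = 1.4
x=1: ŷ = 1.7 − 4·1 = -2.3; e = 0.3 − (-2.3) = 2.6
x=2: ŷ = 1.7 − 4·2 = -6.3; e = -5.1 − (-6.3) = 1.2
x=4: ŷ = 1.7 − 4·4 = -14.3; e = -20.1 − (-14.3) = -5.8
x=6: ŷ = 1.7 − 4·6 = -22.3; e = -25.9 − (-22.3) = -3.6
x=8: ŷ = 1.7 − 4·8 = -30.3; e = -27.1 − (-30.3) = 3.2
x=11: ŷ = 1.7 − 4·11 = -42.3; e = -44.5 − (-42.3) = -2.2
x=12: ŷ = 1.7 − 4·12 = -46.3; e = -43.1 − (-46.3) = 3.2
|e| > 4.8: x=4 (|e|=5.8) → 1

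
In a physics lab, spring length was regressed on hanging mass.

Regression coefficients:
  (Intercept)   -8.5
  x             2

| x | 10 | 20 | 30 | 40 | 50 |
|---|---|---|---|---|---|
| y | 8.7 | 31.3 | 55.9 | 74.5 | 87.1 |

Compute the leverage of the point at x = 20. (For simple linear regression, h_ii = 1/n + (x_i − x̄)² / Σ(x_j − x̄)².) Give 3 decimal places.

h = 0.300

x̄ = (10 + 20 + 30 + 40 + 50)/5 = 30
Σ(x − x̄)² = 400 + 100 + 0 + 100 + 400 = 1000
h = 1/5 + (-10)²/1000 = 0.2 + 0.1 = 0.300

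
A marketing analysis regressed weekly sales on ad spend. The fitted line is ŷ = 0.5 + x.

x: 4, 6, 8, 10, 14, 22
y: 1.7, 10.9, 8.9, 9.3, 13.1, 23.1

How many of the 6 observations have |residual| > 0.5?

5

x=4: ŷ = 0.5 + 4 = 4.5; e = 1.7 − 4.5 = -2.8
x=6: ŷ = 0.5 + 6 = 6.5; e = 10.9 − 6.5 = 4.4
x=8: ŷ = 0.5 + 8 = 8.5; e = 8.9 − 8.5 = 0.4
x=10: ŷ = 0.5 + 10 = 10.5; e = 9.3 − 10.5 = -1.2
x=14: ŷ = 0.5 + 14 = 14.5; e = 13.1 − 14.5 = -1.4
x=22: ŷ = 0.5 + 22 = 22.5; e = 23.1 − 22.5 = 0.6
|e| > 0.5: x=4 (|e|=2.8), x=6 (|e|=4.4), x=10 (|e|=1.2), x=14 (|e|=1.4), x=22 (|e|=0.6) → 5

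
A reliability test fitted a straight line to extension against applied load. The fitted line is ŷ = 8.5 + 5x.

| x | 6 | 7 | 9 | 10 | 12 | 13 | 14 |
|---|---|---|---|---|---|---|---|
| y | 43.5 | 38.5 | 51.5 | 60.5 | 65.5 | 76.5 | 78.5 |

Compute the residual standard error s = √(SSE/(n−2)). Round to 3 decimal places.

s = 3.899

x=6: ŷ = 8.5 + 5·6 = 38.5; e = 43.5 − 38.5 = 5
x=7: ŷ = 8.5 + 5·7 = 43.5; e = 38.5 − 43.5 = -5
x=9: ŷ = 8.5 + 5·9 = 53.5; e = 51.5 − 53.5 = -2
x=10: ŷ = 8.5 + 5·10 = 58.5; e = 60.5 − 58.5 = 2
x=12: ŷ = 8.5 + 5·12 = 68.5; e = 65.5 − 68.5 = -3
x=13: ŷ = 8.5 + 5·13 = 73.5; e = 76.5 − 73.5 = 3
x=14: ŷ = 8.5 + 5·14 = 78.5; e = 78.5 − 78.5 = 0
SSE = 25 + 25 + 4 + 4 + 9 + 9 + 0 = 76
s = √(76/5) = √15.2 ≈ 3.899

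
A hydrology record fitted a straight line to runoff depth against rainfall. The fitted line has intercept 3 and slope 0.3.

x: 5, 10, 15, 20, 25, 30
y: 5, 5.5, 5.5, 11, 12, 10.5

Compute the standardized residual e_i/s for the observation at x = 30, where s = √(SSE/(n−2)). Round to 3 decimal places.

-0.832

x=5: ŷ = 3 + 0.3·5 = 4.5; e = 5 − 4.5 = 0.5
x=10: ŷ = 3 + 0.3·10 = 6; e = 5.5 − 6 = -0.5
x=15: ŷ = 3 + 0.3·15 = 7.5; e = 5.5 − 7.5 = -2
x=20: ŷ = 3 + 0.3·20 = 9; e = 11 − 9 = 2
x=25: ŷ = 3 + 0.3·25 = 10.5; e = 12 − 10.5 = 1.5
x=30: ŷ = 3 + 0.3·30 = 12; e = 10.5 − 12 = -1.5
SSE = 0.25 + 0.25 + 4 + 4 + 2.25 + 2.25 = 13
s = √(13/4) = 1.80278
e/s = -1.5 / 1.80278 = -0.832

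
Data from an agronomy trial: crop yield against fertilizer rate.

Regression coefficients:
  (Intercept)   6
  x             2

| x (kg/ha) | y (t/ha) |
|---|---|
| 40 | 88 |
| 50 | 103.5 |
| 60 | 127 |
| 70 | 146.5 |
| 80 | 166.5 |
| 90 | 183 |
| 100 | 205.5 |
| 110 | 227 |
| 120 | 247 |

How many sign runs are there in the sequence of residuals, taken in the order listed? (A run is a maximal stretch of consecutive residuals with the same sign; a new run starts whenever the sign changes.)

5 runs

x=40: ŷ = 6 + 2·40 = 86; e = 88 − 86 = 2
x=50: ŷ = 6 + 2·50 = 106; e = 103.5 − 106 = -2.5
x=60: ŷ = 6 + 2·60 = 126; e = 127 − 126 = 1
x=70: ŷ = 6 + 2·70 = 146; e = 146.5 − 146 = 0.5
x=80: ŷ = 6 + 2·80 = 166; e = 166.5 − 166 = 0.5
x=90: ŷ = 6 + 2·90 = 186; e = 183 − 186 = -3
x=100: ŷ = 6 + 2·100 = 206; e = 205.5 − 206 = -0.5
x=110: ŷ = 6 + 2·110 = 226; e = 227 − 226 = 1
x=120: ŷ = 6 + 2·120 = 246; e = 247 − 246 = 1
Signs: + − + + + − − + +
Runs: +×1, −×1, +×3, −×2, +×2 → 5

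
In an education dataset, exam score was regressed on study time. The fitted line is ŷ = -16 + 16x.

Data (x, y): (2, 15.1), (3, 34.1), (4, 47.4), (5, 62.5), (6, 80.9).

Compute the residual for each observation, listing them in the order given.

x=2: ŷ = -16 + 16·2 = 16; e = 15.1 − 16 = -0.9
x=3: ŷ = -16 + 16·3 = 32; e = 34.1 − 32 = 2.1
x=4: ŷ = -16 + 16·4 = 48; e = 47.4 − 48 = -0.6
x=5: ŷ = -16 + 16·5 = 64; e = 62.5 − 64 = -1.5
x=6: ŷ = -16 + 16·6 = 80; e = 80.9 − 80 = 0.9

-0.9, 2.1, -0.6, -1.5, 0.9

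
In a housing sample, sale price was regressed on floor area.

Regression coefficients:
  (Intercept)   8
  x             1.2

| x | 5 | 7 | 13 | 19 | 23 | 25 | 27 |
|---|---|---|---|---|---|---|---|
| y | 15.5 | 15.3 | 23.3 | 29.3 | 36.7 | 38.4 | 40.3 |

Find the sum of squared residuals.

x=5: ŷ = 8 + 1.2·5 = 14; r = 15.5 − 14 = 1.5
x=7: ŷ = 8 + 1.2·7 = 16.4; r = 15.3 − 16.4 = -1.1
x=13: ŷ = 8 + 1.2·13 = 23.6; r = 23.3 − 23.6 = -0.3
x=19: ŷ = 8 + 1.2·19 = 30.8; r = 29.3 − 30.8 = -1.5
x=23: ŷ = 8 + 1.2·23 = 35.6; r = 36.7 − 35.6 = 1.1
x=25: ŷ = 8 + 1.2·25 = 38; r = 38.4 − 38 = 0.4
x=27: ŷ = 8 + 1.2·27 = 40.4; r = 40.3 − 40.4 = -0.1
SSE = 2.25 + 1.21 + 0.09 + 2.25 + 1.21 + 0.16 + 0.01 = 7.18

SSE = 7.18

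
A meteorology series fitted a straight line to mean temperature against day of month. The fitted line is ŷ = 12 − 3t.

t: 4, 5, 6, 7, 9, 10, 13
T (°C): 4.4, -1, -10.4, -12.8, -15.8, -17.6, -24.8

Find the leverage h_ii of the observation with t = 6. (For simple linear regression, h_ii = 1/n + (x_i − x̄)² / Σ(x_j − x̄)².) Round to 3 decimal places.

t̄ = (4 + 5 + 6 + 7 + 9 + 10 + 13)/7 = 7.71429
Σ(t − t̄)² = 13.7959 + 7.36735 + 2.93878 + 0.510204 + 1.65306 + 5.22449 + 27.9388 = 59.4286
h = 1/7 + (-1.71429)²/59.4286 = 0.142857 + 0.0494505 = 0.192

h = 0.192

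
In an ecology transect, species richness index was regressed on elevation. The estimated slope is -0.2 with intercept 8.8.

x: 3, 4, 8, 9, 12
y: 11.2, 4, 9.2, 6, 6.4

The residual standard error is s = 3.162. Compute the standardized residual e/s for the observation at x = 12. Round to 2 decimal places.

0.00

ŷ = 8.8 − 0.2·12 = 6.4
e = 6.4 − 6.4 = 0
e/s = 0 / 3.162 = 0.00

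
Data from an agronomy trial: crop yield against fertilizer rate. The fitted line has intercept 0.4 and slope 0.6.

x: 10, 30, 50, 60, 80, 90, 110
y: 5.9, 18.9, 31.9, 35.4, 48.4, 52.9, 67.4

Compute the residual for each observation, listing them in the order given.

-0.5, 0.5, 1.5, -1, 0, -1.5, 1

x=10: ŷ = 0.4 + 0.6·10 = 6.4; r = 5.9 − 6.4 = -0.5
x=30: ŷ = 0.4 + 0.6·30 = 18.4; r = 18.9 − 18.4 = 0.5
x=50: ŷ = 0.4 + 0.6·50 = 30.4; r = 31.9 − 30.4 = 1.5
x=60: ŷ = 0.4 + 0.6·60 = 36.4; r = 35.4 − 36.4 = -1
x=80: ŷ = 0.4 + 0.6·80 = 48.4; r = 48.4 − 48.4 = 0
x=90: ŷ = 0.4 + 0.6·90 = 54.4; r = 52.9 − 54.4 = -1.5
x=110: ŷ = 0.4 + 0.6·110 = 66.4; r = 67.4 − 66.4 = 1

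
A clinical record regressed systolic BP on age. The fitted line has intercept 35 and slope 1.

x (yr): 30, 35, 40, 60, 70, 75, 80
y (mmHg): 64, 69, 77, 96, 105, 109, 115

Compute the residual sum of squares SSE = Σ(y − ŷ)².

x=30: ŷ = 35 + 30 = 65; e = 64 − 65 = -1
x=35: ŷ = 35 + 35 = 70; e = 69 − 70 = -1
x=40: ŷ = 35 + 40 = 75; e = 77 − 75 = 2
x=60: ŷ = 35 + 60 = 95; e = 96 − 95 = 1
x=70: ŷ = 35 + 70 = 105; e = 105 − 105 = 0
x=75: ŷ = 35 + 75 = 110; e = 109 − 110 = -1
x=80: ŷ = 35 + 80 = 115; e = 115 − 115 = 0
SSE = 1 + 1 + 4 + 1 + 0 + 1 + 0 = 8

SSE = 8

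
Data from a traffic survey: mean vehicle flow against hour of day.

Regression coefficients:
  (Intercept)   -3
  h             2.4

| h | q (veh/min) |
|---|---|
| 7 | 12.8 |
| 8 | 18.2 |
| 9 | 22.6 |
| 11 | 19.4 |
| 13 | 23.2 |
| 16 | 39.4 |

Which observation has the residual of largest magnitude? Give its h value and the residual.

h = 13, r = -5

h=7: q̂ = -3 + 2.4·7 = 13.8; r = 12.8 − 13.8 = -1
h=8: q̂ = -3 + 2.4·8 = 16.2; r = 18.2 − 16.2 = 2
h=9: q̂ = -3 + 2.4·9 = 18.6; r = 22.6 − 18.6 = 4
h=11: q̂ = -3 + 2.4·11 = 23.4; r = 19.4 − 23.4 = -4
h=13: q̂ = -3 + 2.4·13 = 28.2; r = 23.2 − 28.2 = -5
h=16: q̂ = -3 + 2.4·16 = 35.4; r = 39.4 − 35.4 = 4
Largest |r| is 5 at h = 13, residual -5.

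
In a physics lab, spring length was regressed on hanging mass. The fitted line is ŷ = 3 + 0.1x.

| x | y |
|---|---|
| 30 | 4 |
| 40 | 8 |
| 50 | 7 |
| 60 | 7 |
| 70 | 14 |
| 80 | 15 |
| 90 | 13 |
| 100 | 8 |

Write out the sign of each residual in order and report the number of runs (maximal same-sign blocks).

x=30: ŷ = 3 + 0.1·30 = 6; r = 4 − 6 = -2
x=40: ŷ = 3 + 0.1·40 = 7; r = 8 − 7 = 1
x=50: ŷ = 3 + 0.1·50 = 8; r = 7 − 8 = -1
x=60: ŷ = 3 + 0.1·60 = 9; r = 7 − 9 = -2
x=70: ŷ = 3 + 0.1·70 = 10; r = 14 − 10 = 4
x=80: ŷ = 3 + 0.1·80 = 11; r = 15 − 11 = 4
x=90: ŷ = 3 + 0.1·90 = 12; r = 13 − 12 = 1
x=100: ŷ = 3 + 0.1·100 = 13; r = 8 − 13 = -5
Signs: − + − − + + + −
Runs: −×1, +×1, −×2, +×3, −×1 → 5

5 runs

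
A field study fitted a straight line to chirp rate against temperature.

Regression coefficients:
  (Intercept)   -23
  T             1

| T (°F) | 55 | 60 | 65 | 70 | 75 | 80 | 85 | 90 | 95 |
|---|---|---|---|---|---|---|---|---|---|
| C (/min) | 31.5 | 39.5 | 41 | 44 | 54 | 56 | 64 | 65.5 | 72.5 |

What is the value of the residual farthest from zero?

T=55: ŷ = -23 + 55 = 32; e = 31.5 − 32 = -0.5
T=60: ŷ = -23 + 60 = 37; e = 39.5 − 37 = 2.5
T=65: ŷ = -23 + 65 = 42; e = 41 − 42 = -1
T=70: ŷ = -23 + 70 = 47; e = 44 − 47 = -3
T=75: ŷ = -23 + 75 = 52; e = 54 − 52 = 2
T=80: ŷ = -23 + 80 = 57; e = 56 − 57 = -1
T=85: ŷ = -23 + 85 = 62; e = 64 − 62 = 2
T=90: ŷ = -23 + 90 = 67; e = 65.5 − 67 = -1.5
T=95: ŷ = -23 + 95 = 72; e = 72.5 − 72 = 0.5
Largest |e| is 3 at T = 70, residual -3.

e = -3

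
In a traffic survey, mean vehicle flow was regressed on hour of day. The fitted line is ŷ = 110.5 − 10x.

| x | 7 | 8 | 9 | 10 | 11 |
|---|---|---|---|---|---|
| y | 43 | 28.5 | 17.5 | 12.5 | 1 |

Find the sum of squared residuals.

x=7: ŷ = 110.5 − 10·7 = 40.5; r = 43 − 40.5 = 2.5
x=8: ŷ = 110.5 − 10·8 = 30.5; r = 28.5 − 30.5 = -2
x=9: ŷ = 110.5 − 10·9 = 20.5; r = 17.5 − 20.5 = -3
x=10: ŷ = 110.5 − 10·10 = 10.5; r = 12.5 − 10.5 = 2
x=11: ŷ = 110.5 − 10·11 = 0.5; r = 1 − 0.5 = 0.5
SSE = 6.25 + 4 + 9 + 4 + 0.25 = 23.5

SSE = 23.5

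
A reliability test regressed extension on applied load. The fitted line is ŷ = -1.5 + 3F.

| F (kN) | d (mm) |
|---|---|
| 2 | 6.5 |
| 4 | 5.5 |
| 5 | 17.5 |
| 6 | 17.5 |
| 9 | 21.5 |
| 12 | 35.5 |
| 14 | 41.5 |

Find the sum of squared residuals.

SSE = 64

F=2: ŷ = -1.5 + 3·2 = 4.5; e = 6.5 − 4.5 = 2
F=4: ŷ = -1.5 + 3·4 = 10.5; e = 5.5 − 10.5 = -5
F=5: ŷ = -1.5 + 3·5 = 13.5; e = 17.5 − 13.5 = 4
F=6: ŷ = -1.5 + 3·6 = 16.5; e = 17.5 − 16.5 = 1
F=9: ŷ = -1.5 + 3·9 = 25.5; e = 21.5 − 25.5 = -4
F=12: ŷ = -1.5 + 3·12 = 34.5; e = 35.5 − 34.5 = 1
F=14: ŷ = -1.5 + 3·14 = 40.5; e = 41.5 − 40.5 = 1
SSE = 4 + 25 + 16 + 1 + 16 + 1 + 1 = 64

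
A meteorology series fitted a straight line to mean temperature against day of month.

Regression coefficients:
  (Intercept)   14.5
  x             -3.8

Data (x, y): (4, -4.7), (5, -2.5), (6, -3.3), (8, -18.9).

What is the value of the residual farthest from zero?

x=4: ŷ = 14.5 − 3.8·4 = -0.7; e = -4.7 − (-0.7) = -4
x=5: ŷ = 14.5 − 3.8·5 = -4.5; e = -2.5 − (-4.5) = 2
x=6: ŷ = 14.5 − 3.8·6 = -8.3; e = -3.3 − (-8.3) = 5
x=8: ŷ = 14.5 − 3.8·8 = -15.9; e = -18.9 − (-15.9) = -3
Largest |e| is 5 at x = 6, residual 5.

e = 5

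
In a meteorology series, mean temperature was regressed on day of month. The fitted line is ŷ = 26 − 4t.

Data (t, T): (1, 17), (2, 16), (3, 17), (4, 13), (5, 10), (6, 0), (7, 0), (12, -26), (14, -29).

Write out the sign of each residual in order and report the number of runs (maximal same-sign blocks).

6 runs

t=1: ŷ = 26 − 4·1 = 22; e = 17 − 22 = -5
t=2: ŷ = 26 − 4·2 = 18; e = 16 − 18 = -2
t=3: ŷ = 26 − 4·3 = 14; e = 17 − 14 = 3
t=4: ŷ = 26 − 4·4 = 10; e = 13 − 10 = 3
t=5: ŷ = 26 − 4·5 = 6; e = 10 − 6 = 4
t=6: ŷ = 26 − 4·6 = 2; e = 0 − 2 = -2
t=7: ŷ = 26 − 4·7 = -2; e = 0 − (-2) = 2
t=12: ŷ = 26 − 4·12 = -22; e = -26 − (-22) = -4
t=14: ŷ = 26 − 4·14 = -30; e = -29 − (-30) = 1
Signs: − − + + + − + − +
Runs: −×2, +×3, −×1, +×1, −×1, +×1 → 6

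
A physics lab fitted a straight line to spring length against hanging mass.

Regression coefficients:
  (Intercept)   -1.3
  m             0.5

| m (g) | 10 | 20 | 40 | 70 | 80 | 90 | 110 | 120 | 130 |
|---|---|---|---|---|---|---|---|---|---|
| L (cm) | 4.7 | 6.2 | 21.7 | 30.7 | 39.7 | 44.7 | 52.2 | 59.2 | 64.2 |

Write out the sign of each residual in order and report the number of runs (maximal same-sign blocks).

7 runs

m=10: L̂ = -1.3 + 0.5·10 = 3.7; r = 4.7 − 3.7 = 1
m=20: L̂ = -1.3 + 0.5·20 = 8.7; r = 6.2 − 8.7 = -2.5
m=40: L̂ = -1.3 + 0.5·40 = 18.7; r = 21.7 − 18.7 = 3
m=70: L̂ = -1.3 + 0.5·70 = 33.7; r = 30.7 − 33.7 = -3
m=80: L̂ = -1.3 + 0.5·80 = 38.7; r = 39.7 − 38.7 = 1
m=90: L̂ = -1.3 + 0.5·90 = 43.7; r = 44.7 − 43.7 = 1
m=110: L̂ = -1.3 + 0.5·110 = 53.7; r = 52.2 − 53.7 = -1.5
m=120: L̂ = -1.3 + 0.5·120 = 58.7; r = 59.2 − 58.7 = 0.5
m=130: L̂ = -1.3 + 0.5·130 = 63.7; r = 64.2 − 63.7 = 0.5
Signs: + − + − + + − + +
Runs: +×1, −×1, +×1, −×1, +×2, −×1, +×2 → 7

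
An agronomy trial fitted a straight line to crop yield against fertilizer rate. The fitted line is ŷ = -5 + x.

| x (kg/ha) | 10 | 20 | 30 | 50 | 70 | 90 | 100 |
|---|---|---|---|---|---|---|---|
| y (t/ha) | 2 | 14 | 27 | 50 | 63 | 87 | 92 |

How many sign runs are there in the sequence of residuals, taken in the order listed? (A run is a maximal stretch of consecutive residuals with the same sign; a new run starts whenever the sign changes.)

5 runs

x=10: ŷ = -5 + 10 = 5; e = 2 − 5 = -3
x=20: ŷ = -5 + 20 = 15; e = 14 − 15 = -1
x=30: ŷ = -5 + 30 = 25; e = 27 − 25 = 2
x=50: ŷ = -5 + 50 = 45; e = 50 − 45 = 5
x=70: ŷ = -5 + 70 = 65; e = 63 − 65 = -2
x=90: ŷ = -5 + 90 = 85; e = 87 − 85 = 2
x=100: ŷ = -5 + 100 = 95; e = 92 − 95 = -3
Signs: − − + + − + −
Runs: −×2, +×2, −×1, +×1, −×1 → 5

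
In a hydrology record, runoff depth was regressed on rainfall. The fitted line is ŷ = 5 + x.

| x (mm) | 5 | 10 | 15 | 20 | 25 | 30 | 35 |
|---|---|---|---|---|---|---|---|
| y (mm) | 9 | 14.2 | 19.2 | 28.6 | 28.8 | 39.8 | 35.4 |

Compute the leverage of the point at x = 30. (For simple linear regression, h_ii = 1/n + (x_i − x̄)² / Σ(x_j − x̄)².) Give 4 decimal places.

h = 0.2857

x̄ = (5 + 10 + 15 + 20 + 25 + 30 + 35)/7 = 20
Σ(x − x̄)² = 225 + 100 + 25 + 0 + 25 + 100 + 225 = 700
h = 1/7 + (10)²/700 = 0.142857 + 0.142857 = 0.2857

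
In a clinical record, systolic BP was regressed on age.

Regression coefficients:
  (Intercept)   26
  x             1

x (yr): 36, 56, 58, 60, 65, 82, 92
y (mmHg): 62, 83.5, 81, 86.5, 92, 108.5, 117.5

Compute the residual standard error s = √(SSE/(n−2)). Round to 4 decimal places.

s = 1.6125

x=36: ŷ = 26 + 36 = 62; e = 62 − 62 = 0
x=56: ŷ = 26 + 56 = 82; e = 83.5 − 82 = 1.5
x=58: ŷ = 26 + 58 = 84; e = 81 − 84 = -3
x=60: ŷ = 26 + 60 = 86; e = 86.5 − 86 = 0.5
x=65: ŷ = 26 + 65 = 91; e = 92 − 91 = 1
x=82: ŷ = 26 + 82 = 108; e = 108.5 − 108 = 0.5
x=92: ŷ = 26 + 92 = 118; e = 117.5 − 118 = -0.5
SSE = 0 + 2.25 + 9 + 0.25 + 1 + 0.25 + 0.25 = 13
s = √(13/5) = √2.6 ≈ 1.6125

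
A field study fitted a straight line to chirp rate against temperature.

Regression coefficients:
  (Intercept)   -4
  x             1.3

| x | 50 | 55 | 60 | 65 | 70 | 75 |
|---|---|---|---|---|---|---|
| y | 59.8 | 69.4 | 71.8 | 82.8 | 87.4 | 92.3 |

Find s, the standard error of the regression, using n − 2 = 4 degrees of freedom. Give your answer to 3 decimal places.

s = 2.048

x=50: ŷ = -4 + 1.3·50 = 61; r = 59.8 − 61 = -1.2
x=55: ŷ = -4 + 1.3·55 = 67.5; r = 69.4 − 67.5 = 1.9
x=60: ŷ = -4 + 1.3·60 = 74; r = 71.8 − 74 = -2.2
x=65: ŷ = -4 + 1.3·65 = 80.5; r = 82.8 − 80.5 = 2.3
x=70: ŷ = -4 + 1.3·70 = 87; r = 87.4 − 87 = 0.4
x=75: ŷ = -4 + 1.3·75 = 93.5; r = 92.3 − 93.5 = -1.2
SSE = 1.44 + 3.61 + 4.84 + 5.29 + 0.16 + 1.44 = 16.78
s = √(16.78/4) = √4.195 ≈ 2.048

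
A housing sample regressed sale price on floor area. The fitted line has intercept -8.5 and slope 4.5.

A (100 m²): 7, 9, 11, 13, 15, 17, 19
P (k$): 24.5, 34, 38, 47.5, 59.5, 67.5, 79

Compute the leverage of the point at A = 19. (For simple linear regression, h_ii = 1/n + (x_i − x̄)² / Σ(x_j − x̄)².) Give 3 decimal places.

Ā = (7 + 9 + 11 + 13 + 15 + 17 + 19)/7 = 13
Σ(A − Ā)² = 36 + 16 + 4 + 0 + 4 + 16 + 36 = 112
h = 1/7 + (6)²/112 = 0.142857 + 0.321429 = 0.464

h = 0.464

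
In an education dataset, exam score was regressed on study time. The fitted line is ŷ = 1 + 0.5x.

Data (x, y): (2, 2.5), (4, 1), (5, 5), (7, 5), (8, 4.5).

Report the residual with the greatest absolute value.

e = -2

x=2: ŷ = 1 + 0.5·2 = 2; e = 2.5 − 2 = 0.5
x=4: ŷ = 1 + 0.5·4 = 3; e = 1 − 3 = -2
x=5: ŷ = 1 + 0.5·5 = 3.5; e = 5 − 3.5 = 1.5
x=7: ŷ = 1 + 0.5·7 = 4.5; e = 5 − 4.5 = 0.5
x=8: ŷ = 1 + 0.5·8 = 5; e = 4.5 − 5 = -0.5
Largest |e| is 2 at x = 4, residual -2.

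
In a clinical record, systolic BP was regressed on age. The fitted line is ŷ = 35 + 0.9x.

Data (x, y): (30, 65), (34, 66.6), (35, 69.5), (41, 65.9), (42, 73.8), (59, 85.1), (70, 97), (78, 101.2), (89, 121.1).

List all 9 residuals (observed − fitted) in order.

3, 1, 3, -6, 1, -3, -1, -4, 6

x=30: ŷ = 35 + 0.9·30 = 62; e = 65 − 62 = 3
x=34: ŷ = 35 + 0.9·34 = 65.6; e = 66.6 − 65.6 = 1
x=35: ŷ = 35 + 0.9·35 = 66.5; e = 69.5 − 66.5 = 3
x=41: ŷ = 35 + 0.9·41 = 71.9; e = 65.9 − 71.9 = -6
x=42: ŷ = 35 + 0.9·42 = 72.8; e = 73.8 − 72.8 = 1
x=59: ŷ = 35 + 0.9·59 = 88.1; e = 85.1 − 88.1 = -3
x=70: ŷ = 35 + 0.9·70 = 98; e = 97 − 98 = -1
x=78: ŷ = 35 + 0.9·78 = 105.2; e = 101.2 − 105.2 = -4
x=89: ŷ = 35 + 0.9·89 = 115.1; e = 121.1 − 115.1 = 6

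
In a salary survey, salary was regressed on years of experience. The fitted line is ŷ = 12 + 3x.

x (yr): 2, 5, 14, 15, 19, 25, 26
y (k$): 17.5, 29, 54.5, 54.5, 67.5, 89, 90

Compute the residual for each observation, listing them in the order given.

x=2: ŷ = 12 + 3·2 = 18; r = 17.5 − 18 = -0.5
x=5: ŷ = 12 + 3·5 = 27; r = 29 − 27 = 2
x=14: ŷ = 12 + 3·14 = 54; r = 54.5 − 54 = 0.5
x=15: ŷ = 12 + 3·15 = 57; r = 54.5 − 57 = -2.5
x=19: ŷ = 12 + 3·19 = 69; r = 67.5 − 69 = -1.5
x=25: ŷ = 12 + 3·25 = 87; r = 89 − 87 = 2
x=26: ŷ = 12 + 3·26 = 90; r = 90 − 90 = 0

-0.5, 2, 0.5, -2.5, -1.5, 2, 0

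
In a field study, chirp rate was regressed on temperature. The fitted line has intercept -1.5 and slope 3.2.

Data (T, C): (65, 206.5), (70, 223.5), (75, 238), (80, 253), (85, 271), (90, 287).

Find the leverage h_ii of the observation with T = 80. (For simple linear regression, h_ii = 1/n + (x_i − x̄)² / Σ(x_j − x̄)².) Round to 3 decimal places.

h = 0.181

T̄ = (65 + 70 + 75 + 80 + 85 + 90)/6 = 77.5
Σ(T − T̄)² = 156.25 + 56.25 + 6.25 + 6.25 + 56.25 + 156.25 = 437.5
h = 1/6 + (2.5)²/437.5 = 0.166667 + 0.0142857 = 0.181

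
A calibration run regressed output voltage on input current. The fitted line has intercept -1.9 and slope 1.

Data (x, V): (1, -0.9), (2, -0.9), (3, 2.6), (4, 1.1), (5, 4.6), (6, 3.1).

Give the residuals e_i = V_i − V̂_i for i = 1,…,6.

x=1: V̂ = -1.9 + 1 = -0.9; e = -0.9 − (-0.9) = 0
x=2: V̂ = -1.9 + 2 = 0.1; e = -0.9 − 0.1 = -1
x=3: V̂ = -1.9 + 3 = 1.1; e = 2.6 − 1.1 = 1.5
x=4: V̂ = -1.9 + 4 = 2.1; e = 1.1 − 2.1 = -1
x=5: V̂ = -1.9 + 5 = 3.1; e = 4.6 − 3.1 = 1.5
x=6: V̂ = -1.9 + 6 = 4.1; e = 3.1 − 4.1 = -1

0, -1, 1.5, -1, 1.5, -1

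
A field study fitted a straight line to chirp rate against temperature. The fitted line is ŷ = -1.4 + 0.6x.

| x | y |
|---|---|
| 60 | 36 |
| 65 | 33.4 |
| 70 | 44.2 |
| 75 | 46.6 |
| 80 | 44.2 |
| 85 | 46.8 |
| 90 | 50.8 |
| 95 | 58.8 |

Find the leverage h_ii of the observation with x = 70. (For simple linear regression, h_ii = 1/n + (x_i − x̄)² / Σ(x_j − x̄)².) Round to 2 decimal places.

x̄ = (60 + 65 + 70 + 75 + 80 + 85 + 90 + 95)/8 = 77.5
Σ(x − x̄)² = 306.25 + 156.25 + 56.25 + 6.25 + 6.25 + 56.25 + 156.25 + 306.25 = 1050
h = 1/8 + (-7.5)²/1050 = 0.125 + 0.0535714 = 0.18

h = 0.18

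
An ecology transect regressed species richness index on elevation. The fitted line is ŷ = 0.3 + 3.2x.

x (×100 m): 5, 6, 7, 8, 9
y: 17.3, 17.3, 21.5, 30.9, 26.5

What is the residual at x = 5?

ŷ = 0.3 + 3.2·5 = 16.3
e = 17.3 − 16.3 = 1

e = 1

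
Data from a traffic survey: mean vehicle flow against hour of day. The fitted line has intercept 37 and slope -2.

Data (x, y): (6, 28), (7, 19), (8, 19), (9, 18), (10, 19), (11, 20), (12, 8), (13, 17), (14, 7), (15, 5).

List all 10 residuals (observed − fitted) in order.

x=6: ŷ = 37 − 2·6 = 25; e = 28 − 25 = 3
x=7: ŷ = 37 − 2·7 = 23; e = 19 − 23 = -4
x=8: ŷ = 37 − 2·8 = 21; e = 19 − 21 = -2
x=9: ŷ = 37 − 2·9 = 19; e = 18 − 19 = -1
x=10: ŷ = 37 − 2·10 = 17; e = 19 − 17 = 2
x=11: ŷ = 37 − 2·11 = 15; e = 20 − 15 = 5
x=12: ŷ = 37 − 2·12 = 13; e = 8 − 13 = -5
x=13: ŷ = 37 − 2·13 = 11; e = 17 − 11 = 6
x=14: ŷ = 37 − 2·14 = 9; e = 7 − 9 = -2
x=15: ŷ = 37 − 2·15 = 7; e = 5 − 7 = -2

3, -4, -2, -1, 2, 5, -5, 6, -2, -2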